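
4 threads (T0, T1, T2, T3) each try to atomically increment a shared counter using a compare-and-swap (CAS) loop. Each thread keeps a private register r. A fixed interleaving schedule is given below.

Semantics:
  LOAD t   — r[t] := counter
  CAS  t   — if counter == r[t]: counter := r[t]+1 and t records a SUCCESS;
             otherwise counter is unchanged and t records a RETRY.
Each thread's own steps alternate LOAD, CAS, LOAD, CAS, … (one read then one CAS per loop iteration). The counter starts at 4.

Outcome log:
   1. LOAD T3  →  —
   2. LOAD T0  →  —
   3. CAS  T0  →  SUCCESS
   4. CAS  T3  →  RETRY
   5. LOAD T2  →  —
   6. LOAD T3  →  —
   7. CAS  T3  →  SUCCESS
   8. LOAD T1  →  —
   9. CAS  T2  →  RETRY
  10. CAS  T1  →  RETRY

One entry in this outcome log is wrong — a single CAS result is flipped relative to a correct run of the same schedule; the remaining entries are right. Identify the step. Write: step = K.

step = 10

Correct run:
1. LOAD T3 → mem=4 r[T3]=4 [LOAD]
2. LOAD T0 → mem=4 r[T0]=4 [LOAD]
3. CAS T0 → mem=5 r[T0]=4 [OK]
4. CAS T3 → mem=5 r[T3]=4 [RETRY]
5. LOAD T2 → mem=5 r[T2]=5 [LOAD]
6. LOAD T3 → mem=5 r[T3]=5 [LOAD]
7. CAS T3 → mem=6 r[T3]=5 [OK]
8. LOAD T1 → mem=6 r[T1]=6 [LOAD]
9. CAS T2 → mem=6 r[T2]=5 [RETRY]
10. CAS T1 → mem=7 r[T1]=6 [OK]
Log disagrees first at step 10.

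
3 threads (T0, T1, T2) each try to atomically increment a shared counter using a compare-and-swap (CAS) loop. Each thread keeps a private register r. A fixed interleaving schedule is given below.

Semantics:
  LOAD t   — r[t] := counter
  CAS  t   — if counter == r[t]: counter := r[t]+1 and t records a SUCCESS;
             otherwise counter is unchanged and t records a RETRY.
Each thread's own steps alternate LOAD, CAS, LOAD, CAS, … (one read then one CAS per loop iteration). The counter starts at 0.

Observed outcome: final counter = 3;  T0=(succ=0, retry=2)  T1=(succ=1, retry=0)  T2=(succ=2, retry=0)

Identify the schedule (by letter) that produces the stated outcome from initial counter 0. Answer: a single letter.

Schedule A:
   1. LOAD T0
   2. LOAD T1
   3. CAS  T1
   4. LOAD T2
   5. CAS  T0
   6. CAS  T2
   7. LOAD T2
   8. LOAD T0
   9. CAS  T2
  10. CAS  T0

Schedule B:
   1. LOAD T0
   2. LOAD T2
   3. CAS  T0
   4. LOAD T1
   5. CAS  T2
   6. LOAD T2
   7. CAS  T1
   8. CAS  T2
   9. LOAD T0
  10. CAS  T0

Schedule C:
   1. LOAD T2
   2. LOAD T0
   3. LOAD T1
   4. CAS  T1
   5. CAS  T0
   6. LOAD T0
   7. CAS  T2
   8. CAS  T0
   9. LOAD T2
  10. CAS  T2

A

Tracing schedule A:
   1) LOAD T0:  M=0  r_T0=0
   2) LOAD T1:  M=0  r_T1=0
   3) CAS  T1:  M=1  r_T1=0 ✓
   4) LOAD T2:  M=1  r_T2=1
   5) CAS  T0:  M=1  r_T0=0 ✗
   6) CAS  T2:  M=2  r_T2=1 ✓
   7) LOAD T2:  M=2  r_T2=2
   8) LOAD T0:  M=2  r_T0=2
   9) CAS  T2:  M=3  r_T2=2 ✓
  10) CAS  T0:  M=3  r_T0=2 ✗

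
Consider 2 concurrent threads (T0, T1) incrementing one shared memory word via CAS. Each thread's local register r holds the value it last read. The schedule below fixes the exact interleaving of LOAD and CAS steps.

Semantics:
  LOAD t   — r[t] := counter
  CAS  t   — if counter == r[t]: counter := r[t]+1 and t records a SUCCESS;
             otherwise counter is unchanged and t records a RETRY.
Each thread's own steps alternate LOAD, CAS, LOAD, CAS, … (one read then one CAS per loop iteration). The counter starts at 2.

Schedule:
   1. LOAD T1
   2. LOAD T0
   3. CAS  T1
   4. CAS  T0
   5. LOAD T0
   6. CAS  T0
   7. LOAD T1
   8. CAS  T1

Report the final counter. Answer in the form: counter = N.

counter = 5

1. LOAD T1 → mem=2 r[T1]=2 [LOAD]
2. LOAD T0 → mem=2 r[T0]=2 [LOAD]
3. CAS T1 → mem=3 r[T1]=2 [OK]
4. CAS T0 → mem=3 r[T0]=2 [RETRY]
5. LOAD T0 → mem=3 r[T0]=3 [LOAD]
6. CAS T0 → mem=4 r[T0]=3 [OK]
7. LOAD T1 → mem=4 r[T1]=4 [LOAD]
8. CAS T1 → mem=5 r[T1]=4 [OK]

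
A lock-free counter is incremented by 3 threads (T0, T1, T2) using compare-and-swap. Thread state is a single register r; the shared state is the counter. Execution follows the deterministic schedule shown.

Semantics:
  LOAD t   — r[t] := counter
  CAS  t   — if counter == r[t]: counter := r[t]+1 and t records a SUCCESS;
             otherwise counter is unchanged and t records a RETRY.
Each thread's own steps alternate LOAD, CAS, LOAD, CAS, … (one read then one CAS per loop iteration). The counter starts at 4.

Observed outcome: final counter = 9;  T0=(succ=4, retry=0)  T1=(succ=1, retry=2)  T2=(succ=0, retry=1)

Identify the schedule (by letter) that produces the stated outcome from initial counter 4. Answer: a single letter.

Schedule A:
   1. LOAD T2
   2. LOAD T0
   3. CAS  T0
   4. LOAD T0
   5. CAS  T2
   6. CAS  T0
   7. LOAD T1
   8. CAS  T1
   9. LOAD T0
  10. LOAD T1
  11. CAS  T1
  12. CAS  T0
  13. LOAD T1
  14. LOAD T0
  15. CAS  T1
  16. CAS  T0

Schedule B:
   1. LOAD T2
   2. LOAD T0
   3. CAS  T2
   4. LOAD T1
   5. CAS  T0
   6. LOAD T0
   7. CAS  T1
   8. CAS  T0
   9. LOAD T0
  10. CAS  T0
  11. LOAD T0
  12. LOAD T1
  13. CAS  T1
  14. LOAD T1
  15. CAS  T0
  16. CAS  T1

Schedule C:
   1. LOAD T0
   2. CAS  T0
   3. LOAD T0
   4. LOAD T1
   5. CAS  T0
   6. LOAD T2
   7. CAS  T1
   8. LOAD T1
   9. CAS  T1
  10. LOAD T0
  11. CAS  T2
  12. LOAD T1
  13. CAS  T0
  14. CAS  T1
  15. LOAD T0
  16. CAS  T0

Tracing schedule C:
1. LOAD T0 → mem=4 r[T0]=4 [LOAD]
2. CAS T0 → mem=5 r[T0]=4 [OK]
3. LOAD T0 → mem=5 r[T0]=5 [LOAD]
4. LOAD T1 → mem=5 r[T1]=5 [LOAD]
5. CAS T0 → mem=6 r[T0]=5 [OK]
6. LOAD T2 → mem=6 r[T2]=6 [LOAD]
7. CAS T1 → mem=6 r[T1]=5 [RETRY]
8. LOAD T1 → mem=6 r[T1]=6 [LOAD]
9. CAS T1 → mem=7 r[T1]=6 [OK]
10. LOAD T0 → mem=7 r[T0]=7 [LOAD]
11. CAS T2 → mem=7 r[T2]=6 [RETRY]
12. LOAD T1 → mem=7 r[T1]=7 [LOAD]
13. CAS T0 → mem=8 r[T0]=7 [OK]
14. CAS T1 → mem=8 r[T1]=7 [RETRY]
15. LOAD T0 → mem=8 r[T0]=8 [LOAD]
16. CAS T0 → mem=9 r[T0]=8 [OK]

C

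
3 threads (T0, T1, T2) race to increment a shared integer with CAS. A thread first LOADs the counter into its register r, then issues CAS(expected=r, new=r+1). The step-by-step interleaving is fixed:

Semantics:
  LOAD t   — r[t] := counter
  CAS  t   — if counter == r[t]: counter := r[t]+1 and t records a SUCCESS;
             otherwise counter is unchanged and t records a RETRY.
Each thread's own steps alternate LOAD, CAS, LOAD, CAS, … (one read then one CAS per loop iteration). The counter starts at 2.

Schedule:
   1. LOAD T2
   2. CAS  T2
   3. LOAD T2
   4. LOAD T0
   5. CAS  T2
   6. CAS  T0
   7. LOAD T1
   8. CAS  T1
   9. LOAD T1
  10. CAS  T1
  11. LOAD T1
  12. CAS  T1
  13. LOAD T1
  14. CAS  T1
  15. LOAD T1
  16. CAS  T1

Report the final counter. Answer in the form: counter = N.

step 1: T2 LOAD ⇒ load; ctr=2 reg=2
step 2: T2 CAS ⇒ ok; ctr=3 reg=2
step 3: T2 LOAD ⇒ load; ctr=3 reg=3
step 4: T0 LOAD ⇒ load; ctr=3 reg=3
step 5: T2 CAS ⇒ ok; ctr=4 reg=3
step 6: T0 CAS ⇒ retry; ctr=4 reg=3
step 7: T1 LOAD ⇒ load; ctr=4 reg=4
step 8: T1 CAS ⇒ ok; ctr=5 reg=4
step 9: T1 LOAD ⇒ load; ctr=5 reg=5
step 10: T1 CAS ⇒ ok; ctr=6 reg=5
step 11: T1 LOAD ⇒ load; ctr=6 reg=6
step 12: T1 CAS ⇒ ok; ctr=7 reg=6
step 13: T1 LOAD ⇒ load; ctr=7 reg=7
step 14: T1 CAS ⇒ ok; ctr=8 reg=7
step 15: T1 LOAD ⇒ load; ctr=8 reg=8
step 16: T1 CAS ⇒ ok; ctr=9 reg=8

counter = 9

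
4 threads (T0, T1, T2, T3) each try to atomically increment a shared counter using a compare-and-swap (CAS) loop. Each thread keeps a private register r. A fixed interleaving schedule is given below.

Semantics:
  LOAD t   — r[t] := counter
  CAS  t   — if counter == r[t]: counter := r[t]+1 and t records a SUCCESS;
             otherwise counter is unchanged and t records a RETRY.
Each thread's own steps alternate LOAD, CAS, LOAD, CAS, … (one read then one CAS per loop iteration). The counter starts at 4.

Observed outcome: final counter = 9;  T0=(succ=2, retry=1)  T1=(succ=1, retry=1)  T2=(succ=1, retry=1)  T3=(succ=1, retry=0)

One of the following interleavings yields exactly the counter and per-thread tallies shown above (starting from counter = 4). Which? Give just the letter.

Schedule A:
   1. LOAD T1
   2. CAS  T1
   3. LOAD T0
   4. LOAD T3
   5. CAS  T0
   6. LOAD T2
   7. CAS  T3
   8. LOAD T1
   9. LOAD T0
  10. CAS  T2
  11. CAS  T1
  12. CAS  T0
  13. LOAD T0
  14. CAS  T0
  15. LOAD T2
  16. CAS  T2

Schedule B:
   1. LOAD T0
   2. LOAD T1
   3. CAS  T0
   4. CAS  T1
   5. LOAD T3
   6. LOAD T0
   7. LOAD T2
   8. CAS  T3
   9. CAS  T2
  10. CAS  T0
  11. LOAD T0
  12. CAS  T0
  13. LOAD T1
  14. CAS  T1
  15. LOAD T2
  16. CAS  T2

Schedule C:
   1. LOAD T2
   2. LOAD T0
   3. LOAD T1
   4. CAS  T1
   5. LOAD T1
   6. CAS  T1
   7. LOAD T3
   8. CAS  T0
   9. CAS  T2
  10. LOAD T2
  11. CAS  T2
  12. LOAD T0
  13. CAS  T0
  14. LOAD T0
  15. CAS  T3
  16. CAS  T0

Run B:
   1) LOAD T0:  M=4  r_T0=4
   2) LOAD T1:  M=4  r_T1=4
   3) CAS  T0:  M=5  r_T0=4 ✓
   4) CAS  T1:  M=5  r_T1=4 ✗
   5) LOAD T3:  M=5  r_T3=5
   6) LOAD T0:  M=5  r_T0=5
   7) LOAD T2:  M=5  r_T2=5
   8) CAS  T3:  M=6  r_T3=5 ✓
   9) CAS  T2:  M=6  r_T2=5 ✗
  10) CAS  T0:  M=6  r_T0=5 ✗
  11) LOAD T0:  M=6  r_T0=6
  12) CAS  T0:  M=7  r_T0=6 ✓
  13) LOAD T1:  M=7  r_T1=7
  14) CAS  T1:  M=8  r_T1=7 ✓
  15) LOAD T2:  M=8  r_T2=8
  16) CAS  T2:  M=9  r_T2=8 ✓

B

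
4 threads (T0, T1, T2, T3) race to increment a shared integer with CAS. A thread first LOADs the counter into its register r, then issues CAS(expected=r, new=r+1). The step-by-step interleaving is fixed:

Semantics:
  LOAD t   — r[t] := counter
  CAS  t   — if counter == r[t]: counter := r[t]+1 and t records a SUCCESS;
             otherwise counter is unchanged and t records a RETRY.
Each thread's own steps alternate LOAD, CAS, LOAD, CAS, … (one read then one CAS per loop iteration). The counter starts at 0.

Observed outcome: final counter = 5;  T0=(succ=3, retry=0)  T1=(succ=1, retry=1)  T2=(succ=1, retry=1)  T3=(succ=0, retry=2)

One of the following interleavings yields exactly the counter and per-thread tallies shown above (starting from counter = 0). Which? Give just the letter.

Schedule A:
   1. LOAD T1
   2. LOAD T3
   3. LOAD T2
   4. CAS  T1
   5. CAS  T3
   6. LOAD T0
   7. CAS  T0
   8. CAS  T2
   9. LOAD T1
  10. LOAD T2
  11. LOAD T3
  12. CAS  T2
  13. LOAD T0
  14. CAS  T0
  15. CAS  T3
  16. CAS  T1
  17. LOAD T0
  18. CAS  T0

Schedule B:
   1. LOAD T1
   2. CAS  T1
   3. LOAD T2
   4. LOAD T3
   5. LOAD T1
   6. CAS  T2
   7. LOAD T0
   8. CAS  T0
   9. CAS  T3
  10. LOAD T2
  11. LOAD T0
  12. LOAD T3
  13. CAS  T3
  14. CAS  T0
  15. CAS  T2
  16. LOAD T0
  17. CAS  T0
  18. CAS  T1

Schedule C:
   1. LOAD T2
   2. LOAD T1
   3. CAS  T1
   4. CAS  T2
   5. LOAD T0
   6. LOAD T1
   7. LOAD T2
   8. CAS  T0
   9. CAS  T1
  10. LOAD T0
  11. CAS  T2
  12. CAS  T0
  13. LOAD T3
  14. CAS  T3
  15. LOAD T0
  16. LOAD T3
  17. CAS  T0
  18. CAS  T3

A

Run A:
step 1: T1 LOAD ⇒ load; ctr=0 reg=0
step 2: T3 LOAD ⇒ load; ctr=0 reg=0
step 3: T2 LOAD ⇒ load; ctr=0 reg=0
step 4: T1 CAS ⇒ ok; ctr=1 reg=0
step 5: T3 CAS ⇒ retry; ctr=1 reg=0
step 6: T0 LOAD ⇒ load; ctr=1 reg=1
step 7: T0 CAS ⇒ ok; ctr=2 reg=1
step 8: T2 CAS ⇒ retry; ctr=2 reg=0
step 9: T1 LOAD ⇒ load; ctr=2 reg=2
step 10: T2 LOAD ⇒ load; ctr=2 reg=2
step 11: T3 LOAD ⇒ load; ctr=2 reg=2
step 12: T2 CAS ⇒ ok; ctr=3 reg=2
step 13: T0 LOAD ⇒ load; ctr=3 reg=3
step 14: T0 CAS ⇒ ok; ctr=4 reg=3
step 15: T3 CAS ⇒ retry; ctr=4 reg=2
step 16: T1 CAS ⇒ retry; ctr=4 reg=2
step 17: T0 LOAD ⇒ load; ctr=4 reg=4
step 18: T0 CAS ⇒ ok; ctr=5 reg=4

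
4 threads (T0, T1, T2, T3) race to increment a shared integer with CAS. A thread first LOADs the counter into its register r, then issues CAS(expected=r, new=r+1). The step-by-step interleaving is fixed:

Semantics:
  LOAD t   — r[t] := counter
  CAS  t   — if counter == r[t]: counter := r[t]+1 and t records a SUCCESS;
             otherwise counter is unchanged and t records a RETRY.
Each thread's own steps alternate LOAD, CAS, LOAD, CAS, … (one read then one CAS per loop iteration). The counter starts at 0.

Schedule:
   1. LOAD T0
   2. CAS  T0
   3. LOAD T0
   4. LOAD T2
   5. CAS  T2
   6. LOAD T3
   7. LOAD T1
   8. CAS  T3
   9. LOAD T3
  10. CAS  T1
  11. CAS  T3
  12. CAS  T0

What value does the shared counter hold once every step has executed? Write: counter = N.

counter = 4

#1 T0 reads 0
#2 T0 CAS(0→1) writes; counter now 1
#3 T0 reads 1
#4 T2 reads 1
#5 T2 CAS(1→2) writes; counter now 2
#6 T3 reads 2
#7 T1 reads 2
#8 T3 CAS(2→3) writes; counter now 3
#9 T3 reads 3
#10 T1 CAS(2→3) fails; counter now 3
#11 T3 CAS(3→4) writes; counter now 4
#12 T0 CAS(1→2) fails; counter now 4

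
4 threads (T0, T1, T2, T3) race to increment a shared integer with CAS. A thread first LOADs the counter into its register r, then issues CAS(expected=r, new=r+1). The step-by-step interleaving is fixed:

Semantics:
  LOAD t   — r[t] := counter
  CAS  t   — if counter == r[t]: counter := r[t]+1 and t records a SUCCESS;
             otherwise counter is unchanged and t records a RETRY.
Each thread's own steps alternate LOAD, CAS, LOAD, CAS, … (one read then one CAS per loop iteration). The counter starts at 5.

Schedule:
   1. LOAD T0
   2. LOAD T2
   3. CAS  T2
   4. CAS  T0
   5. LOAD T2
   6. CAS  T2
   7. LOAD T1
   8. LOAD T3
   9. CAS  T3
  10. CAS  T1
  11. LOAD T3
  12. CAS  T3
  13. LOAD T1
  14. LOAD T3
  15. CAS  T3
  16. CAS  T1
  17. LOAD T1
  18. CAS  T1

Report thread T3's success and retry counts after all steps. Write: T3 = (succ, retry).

   1) LOAD T0:  M=5  r_T0=5
   2) LOAD T2:  M=5  r_T2=5
   3) CAS  T2:  M=6  r_T2=5 ✓
   4) CAS  T0:  M=6  r_T0=5 ✗
   5) LOAD T2:  M=6  r_T2=6
   6) CAS  T2:  M=7  r_T2=6 ✓
   7) LOAD T1:  M=7  r_T1=7
   8) LOAD T3:  M=7  r_T3=7
   9) CAS  T3:  M=8  r_T3=7 ✓
  10) CAS  T1:  M=8  r_T1=7 ✗
  11) LOAD T3:  M=8  r_T3=8
  12) CAS  T3:  M=9  r_T3=8 ✓
  13) LOAD T1:  M=9  r_T1=9
  14) LOAD T3:  M=9  r_T3=9
  15) CAS  T3:  M=10  r_T3=9 ✓
  16) CAS  T1:  M=10  r_T1=9 ✗
  17) LOAD T1:  M=10  r_T1=10
  18) CAS  T1:  M=11  r_T1=10 ✓

T3 = (3, 0)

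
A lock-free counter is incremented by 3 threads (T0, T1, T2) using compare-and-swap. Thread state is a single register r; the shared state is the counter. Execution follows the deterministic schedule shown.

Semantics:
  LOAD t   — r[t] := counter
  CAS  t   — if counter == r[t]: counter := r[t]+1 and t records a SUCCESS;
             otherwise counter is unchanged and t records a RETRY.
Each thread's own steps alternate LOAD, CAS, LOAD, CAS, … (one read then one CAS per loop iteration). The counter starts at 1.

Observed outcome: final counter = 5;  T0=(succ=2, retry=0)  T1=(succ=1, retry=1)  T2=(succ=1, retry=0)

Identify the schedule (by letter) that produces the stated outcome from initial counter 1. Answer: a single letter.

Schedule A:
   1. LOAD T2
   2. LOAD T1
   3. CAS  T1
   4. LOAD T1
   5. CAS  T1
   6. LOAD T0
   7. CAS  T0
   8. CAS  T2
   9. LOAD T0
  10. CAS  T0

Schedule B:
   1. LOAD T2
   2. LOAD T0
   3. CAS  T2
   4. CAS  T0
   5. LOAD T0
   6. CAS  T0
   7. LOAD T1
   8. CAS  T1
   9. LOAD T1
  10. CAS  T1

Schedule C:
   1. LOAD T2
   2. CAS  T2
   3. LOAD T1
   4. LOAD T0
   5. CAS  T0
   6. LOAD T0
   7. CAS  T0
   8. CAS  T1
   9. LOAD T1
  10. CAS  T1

C

Run C:
[1] T2.load  rd  (counter 1, T2.r 1)
[2] T2.cas  hit  (counter 2, T2.r 1)
[3] T1.load  rd  (counter 2, T1.r 2)
[4] T0.load  rd  (counter 2, T0.r 2)
[5] T0.cas  hit  (counter 3, T0.r 2)
[6] T0.load  rd  (counter 3, T0.r 3)
[7] T0.cas  hit  (counter 4, T0.r 3)
[8] T1.cas  miss  (counter 4, T1.r 2)
[9] T1.load  rd  (counter 4, T1.r 4)
[10] T1.cas  hit  (counter 5, T1.r 4)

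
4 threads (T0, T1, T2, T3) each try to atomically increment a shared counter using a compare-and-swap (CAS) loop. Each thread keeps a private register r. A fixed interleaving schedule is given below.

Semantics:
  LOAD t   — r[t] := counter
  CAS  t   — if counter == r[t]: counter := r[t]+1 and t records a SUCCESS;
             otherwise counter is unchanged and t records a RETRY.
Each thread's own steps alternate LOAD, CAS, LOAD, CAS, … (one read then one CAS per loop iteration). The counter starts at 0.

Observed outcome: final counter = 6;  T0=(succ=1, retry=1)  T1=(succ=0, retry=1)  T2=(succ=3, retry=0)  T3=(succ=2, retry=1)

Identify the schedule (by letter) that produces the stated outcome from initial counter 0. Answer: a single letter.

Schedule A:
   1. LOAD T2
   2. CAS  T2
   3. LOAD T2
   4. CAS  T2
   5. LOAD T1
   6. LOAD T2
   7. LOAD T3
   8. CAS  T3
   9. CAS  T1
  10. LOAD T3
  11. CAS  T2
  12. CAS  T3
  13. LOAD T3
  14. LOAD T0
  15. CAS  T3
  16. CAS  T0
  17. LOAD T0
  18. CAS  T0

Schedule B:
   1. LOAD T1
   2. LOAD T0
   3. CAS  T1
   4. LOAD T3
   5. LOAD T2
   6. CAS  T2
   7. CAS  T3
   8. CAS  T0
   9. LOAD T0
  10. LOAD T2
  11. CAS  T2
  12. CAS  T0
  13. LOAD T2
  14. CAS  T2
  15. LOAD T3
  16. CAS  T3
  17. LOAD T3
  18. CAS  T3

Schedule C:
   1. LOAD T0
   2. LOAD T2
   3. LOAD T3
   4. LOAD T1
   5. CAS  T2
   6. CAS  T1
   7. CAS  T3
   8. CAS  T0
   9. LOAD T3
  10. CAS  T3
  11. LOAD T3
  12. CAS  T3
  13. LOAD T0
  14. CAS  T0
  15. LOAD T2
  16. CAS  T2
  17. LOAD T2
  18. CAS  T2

Simulating candidate C:
[1] T0.load  rd  (counter 0, T0.r 0)
[2] T2.load  rd  (counter 0, T2.r 0)
[3] T3.load  rd  (counter 0, T3.r 0)
[4] T1.load  rd  (counter 0, T1.r 0)
[5] T2.cas  hit  (counter 1, T2.r 0)
[6] T1.cas  miss  (counter 1, T1.r 0)
[7] T3.cas  miss  (counter 1, T3.r 0)
[8] T0.cas  miss  (counter 1, T0.r 0)
[9] T3.load  rd  (counter 1, T3.r 1)
[10] T3.cas  hit  (counter 2, T3.r 1)
[11] T3.load  rd  (counter 2, T3.r 2)
[12] T3.cas  hit  (counter 3, T3.r 2)
[13] T0.load  rd  (counter 3, T0.r 3)
[14] T0.cas  hit  (counter 4, T0.r 3)
[15] T2.load  rd  (counter 4, T2.r 4)
[16] T2.cas  hit  (counter 5, T2.r 4)
[17] T2.load  rd  (counter 5, T2.r 5)
[18] T2.cas  hit  (counter 6, T2.r 5)

C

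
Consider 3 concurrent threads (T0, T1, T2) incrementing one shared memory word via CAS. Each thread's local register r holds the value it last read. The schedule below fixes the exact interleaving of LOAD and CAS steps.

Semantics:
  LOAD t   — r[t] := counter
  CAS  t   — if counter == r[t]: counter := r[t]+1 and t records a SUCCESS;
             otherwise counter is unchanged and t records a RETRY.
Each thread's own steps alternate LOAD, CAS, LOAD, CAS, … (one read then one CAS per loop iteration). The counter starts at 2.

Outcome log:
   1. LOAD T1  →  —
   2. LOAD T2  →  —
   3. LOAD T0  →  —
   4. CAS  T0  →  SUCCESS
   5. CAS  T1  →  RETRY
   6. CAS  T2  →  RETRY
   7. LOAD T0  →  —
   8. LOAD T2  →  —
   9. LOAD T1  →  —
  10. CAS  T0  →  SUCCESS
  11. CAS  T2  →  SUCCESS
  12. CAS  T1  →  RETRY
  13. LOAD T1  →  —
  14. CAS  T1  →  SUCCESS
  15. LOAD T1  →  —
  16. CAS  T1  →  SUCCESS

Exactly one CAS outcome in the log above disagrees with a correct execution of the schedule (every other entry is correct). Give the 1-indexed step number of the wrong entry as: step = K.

step = 11

Reference trace:
   1) LOAD T1:  M=2  r_T1=2
   2) LOAD T2:  M=2  r_T2=2
   3) LOAD T0:  M=2  r_T0=2
   4) CAS  T0:  M=3  r_T0=2 ✓
   5) CAS  T1:  M=3  r_T1=2 ✗
   6) CAS  T2:  M=3  r_T2=2 ✗
   7) LOAD T0:  M=3  r_T0=3
   8) LOAD T2:  M=3  r_T2=3
   9) LOAD T1:  M=3  r_T1=3
  10) CAS  T0:  M=4  r_T0=3 ✓
  11) CAS  T2:  M=4  r_T2=3 ✗
  12) CAS  T1:  M=4  r_T1=3 ✗
  13) LOAD T1:  M=4  r_T1=4
  14) CAS  T1:  M=5  r_T1=4 ✓
  15) LOAD T1:  M=5  r_T1=5
  16) CAS  T1:  M=6  r_T1=5 ✓
Log disagrees first at step 11.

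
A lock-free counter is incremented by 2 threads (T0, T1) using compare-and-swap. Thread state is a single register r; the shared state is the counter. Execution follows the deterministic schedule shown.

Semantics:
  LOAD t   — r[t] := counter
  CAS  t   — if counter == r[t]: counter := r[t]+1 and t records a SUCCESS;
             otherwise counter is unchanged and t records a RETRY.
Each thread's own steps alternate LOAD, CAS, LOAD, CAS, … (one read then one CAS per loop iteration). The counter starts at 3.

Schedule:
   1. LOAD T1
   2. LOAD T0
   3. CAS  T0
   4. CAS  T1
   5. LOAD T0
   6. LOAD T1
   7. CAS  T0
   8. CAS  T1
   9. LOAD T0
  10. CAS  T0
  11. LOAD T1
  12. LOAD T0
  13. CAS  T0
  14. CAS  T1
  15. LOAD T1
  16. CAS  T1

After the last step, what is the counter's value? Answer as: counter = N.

counter = 8

1. LOAD T1 → mem=3 r[T1]=3 [LOAD]
2. LOAD T0 → mem=3 r[T0]=3 [LOAD]
3. CAS T0 → mem=4 r[T0]=3 [OK]
4. CAS T1 → mem=4 r[T1]=3 [RETRY]
5. LOAD T0 → mem=4 r[T0]=4 [LOAD]
6. LOAD T1 → mem=4 r[T1]=4 [LOAD]
7. CAS T0 → mem=5 r[T0]=4 [OK]
8. CAS T1 → mem=5 r[T1]=4 [RETRY]
9. LOAD T0 → mem=5 r[T0]=5 [LOAD]
10. CAS T0 → mem=6 r[T0]=5 [OK]
11. LOAD T1 → mem=6 r[T1]=6 [LOAD]
12. LOAD T0 → mem=6 r[T0]=6 [LOAD]
13. CAS T0 → mem=7 r[T0]=6 [OK]
14. CAS T1 → mem=7 r[T1]=6 [RETRY]
15. LOAD T1 → mem=7 r[T1]=7 [LOAD]
16. CAS T1 → mem=8 r[T1]=7 [OK]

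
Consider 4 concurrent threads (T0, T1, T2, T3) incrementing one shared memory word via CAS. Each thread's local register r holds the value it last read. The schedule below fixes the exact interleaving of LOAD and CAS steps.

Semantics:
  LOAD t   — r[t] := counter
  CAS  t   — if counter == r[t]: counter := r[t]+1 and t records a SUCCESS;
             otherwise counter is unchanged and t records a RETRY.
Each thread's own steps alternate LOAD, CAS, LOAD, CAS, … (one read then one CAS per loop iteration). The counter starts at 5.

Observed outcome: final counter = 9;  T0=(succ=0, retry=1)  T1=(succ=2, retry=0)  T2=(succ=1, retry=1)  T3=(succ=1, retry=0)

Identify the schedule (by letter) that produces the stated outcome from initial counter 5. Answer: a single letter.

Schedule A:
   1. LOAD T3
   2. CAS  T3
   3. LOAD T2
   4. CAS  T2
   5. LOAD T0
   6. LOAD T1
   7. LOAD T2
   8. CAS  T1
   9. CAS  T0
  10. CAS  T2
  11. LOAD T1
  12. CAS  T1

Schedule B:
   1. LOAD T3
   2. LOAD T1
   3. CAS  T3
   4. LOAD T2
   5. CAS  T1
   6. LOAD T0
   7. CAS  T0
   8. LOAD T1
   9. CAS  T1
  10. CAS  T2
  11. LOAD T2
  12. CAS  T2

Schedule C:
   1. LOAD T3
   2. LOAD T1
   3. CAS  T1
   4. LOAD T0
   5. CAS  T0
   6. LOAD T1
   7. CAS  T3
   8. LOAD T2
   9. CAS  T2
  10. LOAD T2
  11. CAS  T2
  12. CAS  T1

Simulating candidate A:
step 1: T3 LOAD ⇒ load; ctr=5 reg=5
step 2: T3 CAS ⇒ ok; ctr=6 reg=5
step 3: T2 LOAD ⇒ load; ctr=6 reg=6
step 4: T2 CAS ⇒ ok; ctr=7 reg=6
step 5: T0 LOAD ⇒ load; ctr=7 reg=7
step 6: T1 LOAD ⇒ load; ctr=7 reg=7
step 7: T2 LOAD ⇒ load; ctr=7 reg=7
step 8: T1 CAS ⇒ ok; ctr=8 reg=7
step 9: T0 CAS ⇒ retry; ctr=8 reg=7
step 10: T2 CAS ⇒ retry; ctr=8 reg=7
step 11: T1 LOAD ⇒ load; ctr=8 reg=8
step 12: T1 CAS ⇒ ok; ctr=9 reg=8

A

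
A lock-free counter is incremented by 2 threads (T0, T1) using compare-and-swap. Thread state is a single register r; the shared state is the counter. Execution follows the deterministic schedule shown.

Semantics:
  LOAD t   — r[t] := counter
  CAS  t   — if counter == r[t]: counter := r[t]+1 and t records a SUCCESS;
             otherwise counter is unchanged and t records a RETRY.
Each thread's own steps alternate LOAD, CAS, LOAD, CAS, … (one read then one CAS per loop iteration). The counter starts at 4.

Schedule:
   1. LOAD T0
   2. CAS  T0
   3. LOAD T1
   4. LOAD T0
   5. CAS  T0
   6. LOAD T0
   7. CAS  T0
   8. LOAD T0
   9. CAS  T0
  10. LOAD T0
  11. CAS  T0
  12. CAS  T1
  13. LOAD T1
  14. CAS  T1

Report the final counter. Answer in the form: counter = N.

counter = 10

[1] T0.load  rd  (counter 4, T0.r 4)
[2] T0.cas  hit  (counter 5, T0.r 4)
[3] T1.load  rd  (counter 5, T1.r 5)
[4] T0.load  rd  (counter 5, T0.r 5)
[5] T0.cas  hit  (counter 6, T0.r 5)
[6] T0.load  rd  (counter 6, T0.r 6)
[7] T0.cas  hit  (counter 7, T0.r 6)
[8] T0.load  rd  (counter 7, T0.r 7)
[9] T0.cas  hit  (counter 8, T0.r 7)
[10] T0.load  rd  (counter 8, T0.r 8)
[11] T0.cas  hit  (counter 9, T0.r 8)
[12] T1.cas  miss  (counter 9, T1.r 5)
[13] T1.load  rd  (counter 9, T1.r 9)
[14] T1.cas  hit  (counter 10, T1.r 9)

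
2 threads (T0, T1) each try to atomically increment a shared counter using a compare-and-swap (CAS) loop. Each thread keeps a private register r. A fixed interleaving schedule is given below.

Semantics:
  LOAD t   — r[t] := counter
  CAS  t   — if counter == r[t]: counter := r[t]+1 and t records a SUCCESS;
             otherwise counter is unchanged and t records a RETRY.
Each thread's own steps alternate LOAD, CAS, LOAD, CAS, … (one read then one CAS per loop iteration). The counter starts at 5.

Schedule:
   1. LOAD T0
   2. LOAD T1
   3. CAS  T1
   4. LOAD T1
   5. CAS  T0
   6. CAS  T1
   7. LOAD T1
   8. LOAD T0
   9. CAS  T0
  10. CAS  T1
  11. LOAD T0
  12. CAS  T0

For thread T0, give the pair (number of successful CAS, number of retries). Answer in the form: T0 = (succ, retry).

T0 = (2, 1)

1. LOAD T0 → mem=5 r[T0]=5 [LOAD]
2. LOAD T1 → mem=5 r[T1]=5 [LOAD]
3. CAS T1 → mem=6 r[T1]=5 [OK]
4. LOAD T1 → mem=6 r[T1]=6 [LOAD]
5. CAS T0 → mem=6 r[T0]=5 [RETRY]
6. CAS T1 → mem=7 r[T1]=6 [OK]
7. LOAD T1 → mem=7 r[T1]=7 [LOAD]
8. LOAD T0 → mem=7 r[T0]=7 [LOAD]
9. CAS T0 → mem=8 r[T0]=7 [OK]
10. CAS T1 → mem=8 r[T1]=7 [RETRY]
11. LOAD T0 → mem=8 r[T0]=8 [LOAD]
12. CAS T0 → mem=9 r[T0]=8 [OK]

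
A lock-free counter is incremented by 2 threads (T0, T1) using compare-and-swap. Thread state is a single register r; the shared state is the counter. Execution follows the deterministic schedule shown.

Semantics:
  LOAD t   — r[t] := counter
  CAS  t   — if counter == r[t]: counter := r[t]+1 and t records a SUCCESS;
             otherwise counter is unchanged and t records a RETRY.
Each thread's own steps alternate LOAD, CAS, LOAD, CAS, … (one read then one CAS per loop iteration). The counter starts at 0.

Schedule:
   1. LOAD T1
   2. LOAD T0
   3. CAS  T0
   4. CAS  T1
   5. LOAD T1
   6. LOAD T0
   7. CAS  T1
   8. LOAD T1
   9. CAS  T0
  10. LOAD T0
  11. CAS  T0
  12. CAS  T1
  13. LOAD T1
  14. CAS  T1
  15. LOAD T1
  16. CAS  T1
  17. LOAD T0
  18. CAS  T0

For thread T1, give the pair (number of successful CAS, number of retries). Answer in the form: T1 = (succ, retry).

T1 = (3, 2)

[1] T1.load  rd  (counter 0, T1.r 0)
[2] T0.load  rd  (counter 0, T0.r 0)
[3] T0.cas  hit  (counter 1, T0.r 0)
[4] T1.cas  miss  (counter 1, T1.r 0)
[5] T1.load  rd  (counter 1, T1.r 1)
[6] T0.load  rd  (counter 1, T0.r 1)
[7] T1.cas  hit  (counter 2, T1.r 1)
[8] T1.load  rd  (counter 2, T1.r 2)
[9] T0.cas  miss  (counter 2, T0.r 1)
[10] T0.load  rd  (counter 2, T0.r 2)
[11] T0.cas  hit  (counter 3, T0.r 2)
[12] T1.cas  miss  (counter 3, T1.r 2)
[13] T1.load  rd  (counter 3, T1.r 3)
[14] T1.cas  hit  (counter 4, T1.r 3)
[15] T1.load  rd  (counter 4, T1.r 4)
[16] T1.cas  hit  (counter 5, T1.r 4)
[17] T0.load  rd  (counter 5, T0.r 5)
[18] T0.cas  hit  (counter 6, T0.r 5)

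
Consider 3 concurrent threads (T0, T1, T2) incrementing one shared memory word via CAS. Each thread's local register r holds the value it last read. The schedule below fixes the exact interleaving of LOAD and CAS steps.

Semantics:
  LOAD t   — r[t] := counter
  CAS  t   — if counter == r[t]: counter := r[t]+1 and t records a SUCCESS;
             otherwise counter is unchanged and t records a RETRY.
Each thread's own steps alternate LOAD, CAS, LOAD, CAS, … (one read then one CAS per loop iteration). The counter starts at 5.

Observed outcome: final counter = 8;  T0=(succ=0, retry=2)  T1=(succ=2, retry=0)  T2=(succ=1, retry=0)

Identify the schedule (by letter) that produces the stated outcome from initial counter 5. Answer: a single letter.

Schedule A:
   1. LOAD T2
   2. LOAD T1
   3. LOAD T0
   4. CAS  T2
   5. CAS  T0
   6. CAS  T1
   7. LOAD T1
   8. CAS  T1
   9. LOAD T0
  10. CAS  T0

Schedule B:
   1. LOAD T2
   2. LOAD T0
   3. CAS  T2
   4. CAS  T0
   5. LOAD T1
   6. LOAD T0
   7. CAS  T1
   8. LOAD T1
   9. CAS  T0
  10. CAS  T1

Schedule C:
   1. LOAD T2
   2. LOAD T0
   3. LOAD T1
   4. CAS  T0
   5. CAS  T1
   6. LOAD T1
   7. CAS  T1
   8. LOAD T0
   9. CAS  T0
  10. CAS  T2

Tracing schedule B:
[1] T2.load  rd  (counter 5, T2.r 5)
[2] T0.load  rd  (counter 5, T0.r 5)
[3] T2.cas  hit  (counter 6, T2.r 5)
[4] T0.cas  miss  (counter 6, T0.r 5)
[5] T1.load  rd  (counter 6, T1.r 6)
[6] T0.load  rd  (counter 6, T0.r 6)
[7] T1.cas  hit  (counter 7, T1.r 6)
[8] T1.load  rd  (counter 7, T1.r 7)
[9] T0.cas  miss  (counter 7, T0.r 6)
[10] T1.cas  hit  (counter 8, T1.r 7)

B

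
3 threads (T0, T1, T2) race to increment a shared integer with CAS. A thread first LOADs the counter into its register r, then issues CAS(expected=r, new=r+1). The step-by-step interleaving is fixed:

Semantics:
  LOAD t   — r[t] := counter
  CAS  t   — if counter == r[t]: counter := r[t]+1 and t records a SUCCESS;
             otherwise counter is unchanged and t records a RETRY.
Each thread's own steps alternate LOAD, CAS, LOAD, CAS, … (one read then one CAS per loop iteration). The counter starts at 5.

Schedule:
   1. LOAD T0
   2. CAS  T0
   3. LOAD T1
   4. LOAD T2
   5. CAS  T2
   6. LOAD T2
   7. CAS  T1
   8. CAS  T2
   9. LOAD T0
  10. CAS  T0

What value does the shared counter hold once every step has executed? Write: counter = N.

counter = 9

step 1: T0 LOAD ⇒ load; ctr=5 reg=5
step 2: T0 CAS ⇒ ok; ctr=6 reg=5
step 3: T1 LOAD ⇒ load; ctr=6 reg=6
step 4: T2 LOAD ⇒ load; ctr=6 reg=6
step 5: T2 CAS ⇒ ok; ctr=7 reg=6
step 6: T2 LOAD ⇒ load; ctr=7 reg=7
step 7: T1 CAS ⇒ retry; ctr=7 reg=6
step 8: T2 CAS ⇒ ok; ctr=8 reg=7
step 9: T0 LOAD ⇒ load; ctr=8 reg=8
step 10: T0 CAS ⇒ ok; ctr=9 reg=8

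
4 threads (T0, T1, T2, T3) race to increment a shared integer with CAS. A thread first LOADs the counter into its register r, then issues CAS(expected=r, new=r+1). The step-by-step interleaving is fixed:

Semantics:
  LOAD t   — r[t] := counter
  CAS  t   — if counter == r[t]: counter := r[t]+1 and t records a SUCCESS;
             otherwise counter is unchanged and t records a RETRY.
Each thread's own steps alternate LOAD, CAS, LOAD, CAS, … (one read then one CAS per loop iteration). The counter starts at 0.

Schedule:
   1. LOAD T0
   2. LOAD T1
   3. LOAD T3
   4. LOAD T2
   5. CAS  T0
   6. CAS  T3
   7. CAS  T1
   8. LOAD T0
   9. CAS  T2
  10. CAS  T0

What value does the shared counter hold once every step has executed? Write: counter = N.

counter = 2

step 1: T0 LOAD ⇒ load; ctr=0 reg=0
step 2: T1 LOAD ⇒ load; ctr=0 reg=0
step 3: T3 LOAD ⇒ load; ctr=0 reg=0
step 4: T2 LOAD ⇒ load; ctr=0 reg=0
step 5: T0 CAS ⇒ ok; ctr=1 reg=0
step 6: T3 CAS ⇒ retry; ctr=1 reg=0
step 7: T1 CAS ⇒ retry; ctr=1 reg=0
step 8: T0 LOAD ⇒ load; ctr=1 reg=1
step 9: T2 CAS ⇒ retry; ctr=1 reg=0
step 10: T0 CAS ⇒ ok; ctr=2 reg=1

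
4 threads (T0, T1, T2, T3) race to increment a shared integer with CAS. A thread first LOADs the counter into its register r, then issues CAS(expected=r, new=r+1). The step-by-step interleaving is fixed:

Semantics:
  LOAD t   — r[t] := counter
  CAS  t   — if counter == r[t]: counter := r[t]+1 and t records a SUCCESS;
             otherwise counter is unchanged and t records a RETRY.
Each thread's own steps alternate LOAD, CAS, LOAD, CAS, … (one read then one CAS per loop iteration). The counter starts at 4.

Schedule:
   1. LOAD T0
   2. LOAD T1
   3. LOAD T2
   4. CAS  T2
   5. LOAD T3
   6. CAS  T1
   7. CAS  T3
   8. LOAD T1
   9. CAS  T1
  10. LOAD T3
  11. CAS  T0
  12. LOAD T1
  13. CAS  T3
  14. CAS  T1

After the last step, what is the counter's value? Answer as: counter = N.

counter = 8

   1) LOAD T0:  M=4  r_T0=4
   2) LOAD T1:  M=4  r_T1=4
   3) LOAD T2:  M=4  r_T2=4
   4) CAS  T2:  M=5  r_T2=4 ✓
   5) LOAD T3:  M=5  r_T3=5
   6) CAS  T1:  M=5  r_T1=4 ✗
   7) CAS  T3:  M=6  r_T3=5 ✓
   8) LOAD T1:  M=6  r_T1=6
   9) CAS  T1:  M=7  r_T1=6 ✓
  10) LOAD T3:  M=7  r_T3=7
  11) CAS  T0:  M=7  r_T0=4 ✗
  12) LOAD T1:  M=7  r_T1=7
  13) CAS  T3:  M=8  r_T3=7 ✓
  14) CAS  T1:  M=8  r_T1=7 ✗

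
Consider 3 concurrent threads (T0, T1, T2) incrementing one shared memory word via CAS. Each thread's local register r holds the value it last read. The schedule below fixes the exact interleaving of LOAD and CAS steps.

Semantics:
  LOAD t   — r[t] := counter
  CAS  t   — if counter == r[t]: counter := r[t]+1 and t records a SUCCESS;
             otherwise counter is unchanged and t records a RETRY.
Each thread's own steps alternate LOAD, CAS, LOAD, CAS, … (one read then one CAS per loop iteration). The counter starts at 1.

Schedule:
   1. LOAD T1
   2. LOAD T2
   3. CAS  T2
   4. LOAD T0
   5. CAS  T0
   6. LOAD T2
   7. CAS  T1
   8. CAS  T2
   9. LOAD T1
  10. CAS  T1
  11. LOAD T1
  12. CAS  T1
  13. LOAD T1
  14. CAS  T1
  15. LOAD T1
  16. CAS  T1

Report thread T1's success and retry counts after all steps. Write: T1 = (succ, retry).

1. LOAD T1 → mem=1 r[T1]=1 [LOAD]
2. LOAD T2 → mem=1 r[T2]=1 [LOAD]
3. CAS T2 → mem=2 r[T2]=1 [OK]
4. LOAD T0 → mem=2 r[T0]=2 [LOAD]
5. CAS T0 → mem=3 r[T0]=2 [OK]
6. LOAD T2 → mem=3 r[T2]=3 [LOAD]
7. CAS T1 → mem=3 r[T1]=1 [RETRY]
8. CAS T2 → mem=4 r[T2]=3 [OK]
9. LOAD T1 → mem=4 r[T1]=4 [LOAD]
10. CAS T1 → mem=5 r[T1]=4 [OK]
11. LOAD T1 → mem=5 r[T1]=5 [LOAD]
12. CAS T1 → mem=6 r[T1]=5 [OK]
13. LOAD T1 → mem=6 r[T1]=6 [LOAD]
14. CAS T1 → mem=7 r[T1]=6 [OK]
15. LOAD T1 → mem=7 r[T1]=7 [LOAD]
16. CAS T1 → mem=8 r[T1]=7 [OK]

T1 = (4, 1)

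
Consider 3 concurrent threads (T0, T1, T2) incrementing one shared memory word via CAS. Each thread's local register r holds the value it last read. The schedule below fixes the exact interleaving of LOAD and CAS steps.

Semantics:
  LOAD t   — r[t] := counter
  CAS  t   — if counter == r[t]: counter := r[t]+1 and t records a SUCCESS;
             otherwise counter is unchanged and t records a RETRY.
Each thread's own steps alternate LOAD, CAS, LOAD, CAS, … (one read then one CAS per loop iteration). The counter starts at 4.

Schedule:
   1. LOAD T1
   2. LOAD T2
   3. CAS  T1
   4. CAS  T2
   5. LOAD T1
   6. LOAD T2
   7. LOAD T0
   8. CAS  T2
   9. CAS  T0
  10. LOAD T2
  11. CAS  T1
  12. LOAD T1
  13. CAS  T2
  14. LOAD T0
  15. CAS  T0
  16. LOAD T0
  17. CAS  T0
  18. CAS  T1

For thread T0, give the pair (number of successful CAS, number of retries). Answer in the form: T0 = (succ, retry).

T0 = (2, 1)

step 1: T1 LOAD ⇒ load; ctr=4 reg=4
step 2: T2 LOAD ⇒ load; ctr=4 reg=4
step 3: T1 CAS ⇒ ok; ctr=5 reg=4
step 4: T2 CAS ⇒ retry; ctr=5 reg=4
step 5: T1 LOAD ⇒ load; ctr=5 reg=5
step 6: T2 LOAD ⇒ load; ctr=5 reg=5
step 7: T0 LOAD ⇒ load; ctr=5 reg=5
step 8: T2 CAS ⇒ ok; ctr=6 reg=5
step 9: T0 CAS ⇒ retry; ctr=6 reg=5
step 10: T2 LOAD ⇒ load; ctr=6 reg=6
step 11: T1 CAS ⇒ retry; ctr=6 reg=5
step 12: T1 LOAD ⇒ load; ctr=6 reg=6
step 13: T2 CAS ⇒ ok; ctr=7 reg=6
step 14: T0 LOAD ⇒ load; ctr=7 reg=7
step 15: T0 CAS ⇒ ok; ctr=8 reg=7
step 16: T0 LOAD ⇒ load; ctr=8 reg=8
step 17: T0 CAS ⇒ ok; ctr=9 reg=8
step 18: T1 CAS ⇒ retry; ctr=9 reg=6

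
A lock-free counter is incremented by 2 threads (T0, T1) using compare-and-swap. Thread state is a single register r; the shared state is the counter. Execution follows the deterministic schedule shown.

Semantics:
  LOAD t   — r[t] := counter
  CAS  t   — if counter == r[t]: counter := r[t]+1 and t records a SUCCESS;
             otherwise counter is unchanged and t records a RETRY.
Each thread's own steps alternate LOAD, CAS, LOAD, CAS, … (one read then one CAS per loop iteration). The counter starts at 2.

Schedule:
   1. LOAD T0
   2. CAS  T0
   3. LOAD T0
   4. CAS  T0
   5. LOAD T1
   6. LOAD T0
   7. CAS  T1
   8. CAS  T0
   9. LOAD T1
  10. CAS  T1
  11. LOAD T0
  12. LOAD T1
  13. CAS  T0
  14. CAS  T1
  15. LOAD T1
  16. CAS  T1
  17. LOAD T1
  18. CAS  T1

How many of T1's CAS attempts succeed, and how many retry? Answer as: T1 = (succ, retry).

#1 T0 reads 2
#2 T0 CAS(2→3) writes; counter now 3
#3 T0 reads 3
#4 T0 CAS(3→4) writes; counter now 4
#5 T1 reads 4
#6 T0 reads 4
#7 T1 CAS(4→5) writes; counter now 5
#8 T0 CAS(4→5) fails; counter now 5
#9 T1 reads 5
#10 T1 CAS(5→6) writes; counter now 6
#11 T0 reads 6
#12 T1 reads 6
#13 T0 CAS(6→7) writes; counter now 7
#14 T1 CAS(6→7) fails; counter now 7
#15 T1 reads 7
#16 T1 CAS(7→8) writes; counter now 8
#17 T1 reads 8
#18 T1 CAS(8→9) writes; counter now 9

T1 = (4, 1)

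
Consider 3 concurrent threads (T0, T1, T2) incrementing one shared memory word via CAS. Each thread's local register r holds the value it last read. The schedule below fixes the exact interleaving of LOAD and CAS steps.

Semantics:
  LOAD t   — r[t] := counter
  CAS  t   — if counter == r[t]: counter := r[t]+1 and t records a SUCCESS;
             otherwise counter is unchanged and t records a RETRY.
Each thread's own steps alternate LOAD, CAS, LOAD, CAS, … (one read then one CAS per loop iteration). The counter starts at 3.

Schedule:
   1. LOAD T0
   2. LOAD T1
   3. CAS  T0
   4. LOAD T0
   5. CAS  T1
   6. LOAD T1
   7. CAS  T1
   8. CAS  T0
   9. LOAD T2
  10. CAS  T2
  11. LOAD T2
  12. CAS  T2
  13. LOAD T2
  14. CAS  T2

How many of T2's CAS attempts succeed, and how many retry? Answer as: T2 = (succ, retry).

step 1: T0 LOAD ⇒ load; ctr=3 reg=3
step 2: T1 LOAD ⇒ load; ctr=3 reg=3
step 3: T0 CAS ⇒ ok; ctr=4 reg=3
step 4: T0 LOAD ⇒ load; ctr=4 reg=4
step 5: T1 CAS ⇒ retry; ctr=4 reg=3
step 6: T1 LOAD ⇒ load; ctr=4 reg=4
step 7: T1 CAS ⇒ ok; ctr=5 reg=4
step 8: T0 CAS ⇒ retry; ctr=5 reg=4
step 9: T2 LOAD ⇒ load; ctr=5 reg=5
step 10: T2 CAS ⇒ ok; ctr=6 reg=5
step 11: T2 LOAD ⇒ load; ctr=6 reg=6
step 12: T2 CAS ⇒ ok; ctr=7 reg=6
step 13: T2 LOAD ⇒ load; ctr=7 reg=7
step 14: T2 CAS ⇒ ok; ctr=8 reg=7

T2 = (3, 0)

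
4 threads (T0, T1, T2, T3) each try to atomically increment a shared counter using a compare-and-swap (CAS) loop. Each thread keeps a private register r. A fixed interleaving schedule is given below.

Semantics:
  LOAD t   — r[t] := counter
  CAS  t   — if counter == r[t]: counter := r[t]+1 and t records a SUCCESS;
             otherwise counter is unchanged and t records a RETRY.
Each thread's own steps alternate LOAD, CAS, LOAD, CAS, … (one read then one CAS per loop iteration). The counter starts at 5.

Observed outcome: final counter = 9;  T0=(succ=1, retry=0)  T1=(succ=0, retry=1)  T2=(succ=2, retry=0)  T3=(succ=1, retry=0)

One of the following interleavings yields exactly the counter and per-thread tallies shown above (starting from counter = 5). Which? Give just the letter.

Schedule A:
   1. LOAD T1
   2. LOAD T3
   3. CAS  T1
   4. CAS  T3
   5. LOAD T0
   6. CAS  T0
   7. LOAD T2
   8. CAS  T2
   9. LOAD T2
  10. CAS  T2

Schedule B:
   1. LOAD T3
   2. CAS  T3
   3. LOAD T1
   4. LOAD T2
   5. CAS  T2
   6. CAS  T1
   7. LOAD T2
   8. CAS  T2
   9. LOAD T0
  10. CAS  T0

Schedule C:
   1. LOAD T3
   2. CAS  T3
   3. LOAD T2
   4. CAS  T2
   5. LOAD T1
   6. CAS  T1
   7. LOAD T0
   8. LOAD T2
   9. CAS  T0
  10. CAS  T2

Tracing schedule B:
T3 LOAD — after: cnt=5, r=5 — load
T3 CAS — after: cnt=6, r=5 — ok
T1 LOAD — after: cnt=6, r=6 — load
T2 LOAD — after: cnt=6, r=6 — load
T2 CAS — after: cnt=7, r=6 — ok
T1 CAS — after: cnt=7, r=6 — retry
T2 LOAD — after: cnt=7, r=7 — load
T2 CAS — after: cnt=8, r=7 — ok
T0 LOAD — after: cnt=8, r=8 — load
T0 CAS — after: cnt=9, r=8 — ok

B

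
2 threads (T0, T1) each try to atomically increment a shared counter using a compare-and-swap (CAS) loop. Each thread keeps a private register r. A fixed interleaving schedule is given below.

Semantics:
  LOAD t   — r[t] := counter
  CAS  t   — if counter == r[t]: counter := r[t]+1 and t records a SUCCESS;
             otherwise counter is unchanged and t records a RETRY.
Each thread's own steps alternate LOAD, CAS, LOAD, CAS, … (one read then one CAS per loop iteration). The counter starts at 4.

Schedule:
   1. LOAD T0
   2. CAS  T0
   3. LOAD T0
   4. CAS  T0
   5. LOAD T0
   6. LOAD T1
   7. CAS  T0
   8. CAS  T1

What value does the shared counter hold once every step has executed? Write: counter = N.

#1 T0 reads 4
#2 T0 CAS(4→5) writes; counter now 5
#3 T0 reads 5
#4 T0 CAS(5→6) writes; counter now 6
#5 T0 reads 6
#6 T1 reads 6
#7 T0 CAS(6→7) writes; counter now 7
#8 T1 CAS(6→7) fails; counter now 7

counter = 7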